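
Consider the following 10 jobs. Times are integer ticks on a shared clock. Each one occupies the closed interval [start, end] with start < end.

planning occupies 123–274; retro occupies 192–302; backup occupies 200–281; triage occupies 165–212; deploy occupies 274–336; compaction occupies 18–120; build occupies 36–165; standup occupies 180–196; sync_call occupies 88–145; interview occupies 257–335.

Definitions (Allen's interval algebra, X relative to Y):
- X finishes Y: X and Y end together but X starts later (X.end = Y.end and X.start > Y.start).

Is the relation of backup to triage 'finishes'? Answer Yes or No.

No

backup = [200, 281], triage = [165, 212].
Actual relation of backup to triage: overlapped-by.
Asked whether 'finishes' holds → No.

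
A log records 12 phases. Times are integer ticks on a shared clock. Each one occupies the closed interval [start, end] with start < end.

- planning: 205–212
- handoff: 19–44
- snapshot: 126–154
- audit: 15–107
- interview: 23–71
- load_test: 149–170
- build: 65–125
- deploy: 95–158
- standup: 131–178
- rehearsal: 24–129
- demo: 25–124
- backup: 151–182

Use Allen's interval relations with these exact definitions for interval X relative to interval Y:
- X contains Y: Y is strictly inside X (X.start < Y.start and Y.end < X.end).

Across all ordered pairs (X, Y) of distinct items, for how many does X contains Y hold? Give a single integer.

6

Checking all 132 ordered pairs for relation 'contains'; matching pairs in alphabetical order:
(audit, handoff): audit contains handoff ✓
(audit, interview): audit contains interview ✓
(deploy, snapshot): deploy contains snapshot ✓
(rehearsal, build): rehearsal contains build ✓
(rehearsal, demo): rehearsal contains demo ✓
(standup, load_test): standup contains load_test ✓
Count: 6.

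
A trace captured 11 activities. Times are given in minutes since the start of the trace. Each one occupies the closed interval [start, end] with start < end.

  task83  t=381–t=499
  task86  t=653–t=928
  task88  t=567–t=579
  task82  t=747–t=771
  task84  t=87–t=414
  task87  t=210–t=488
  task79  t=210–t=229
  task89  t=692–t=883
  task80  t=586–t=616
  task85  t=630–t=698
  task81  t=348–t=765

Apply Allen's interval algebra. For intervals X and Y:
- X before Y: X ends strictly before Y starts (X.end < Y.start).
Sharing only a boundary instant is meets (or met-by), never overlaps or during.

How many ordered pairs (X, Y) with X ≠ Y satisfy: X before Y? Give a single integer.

Checking all 110 ordered pairs for relation 'before'; matching pairs in alphabetical order:
(task79, task80): task79 before task80 ✓
(task79, task81): task79 before task81 ✓
(task79, task82): task79 before task82 ✓
(task79, task83): task79 before task83 ✓
(task79, task85): task79 before task85 ✓
(task79, task86): task79 before task86 ✓
(task79, task88): task79 before task88 ✓
(task79, task89): task79 before task89 ✓
(task80, task82): task80 before task82 ✓
(task80, task85): task80 before task85 ✓
(task80, task86): task80 before task86 ✓
(task80, task89): task80 before task89 ✓
(task83, task80): task83 before task80 ✓
(task83, task82): task83 before task82 ✓
(task83, task85): task83 before task85 ✓
(task83, task86): task83 before task86 ✓
(task83, task88): task83 before task88 ✓
(task83, task89): task83 before task89 ✓
(task84, task80): task84 before task80 ✓
(task84, task82): task84 before task82 ✓
(task84, task85): task84 before task85 ✓
(task84, task86): task84 before task86 ✓
(task84, task88): task84 before task88 ✓
(task84, task89): task84 before task89 ✓
... plus 12 further pairs not listed.
Count: 36.

36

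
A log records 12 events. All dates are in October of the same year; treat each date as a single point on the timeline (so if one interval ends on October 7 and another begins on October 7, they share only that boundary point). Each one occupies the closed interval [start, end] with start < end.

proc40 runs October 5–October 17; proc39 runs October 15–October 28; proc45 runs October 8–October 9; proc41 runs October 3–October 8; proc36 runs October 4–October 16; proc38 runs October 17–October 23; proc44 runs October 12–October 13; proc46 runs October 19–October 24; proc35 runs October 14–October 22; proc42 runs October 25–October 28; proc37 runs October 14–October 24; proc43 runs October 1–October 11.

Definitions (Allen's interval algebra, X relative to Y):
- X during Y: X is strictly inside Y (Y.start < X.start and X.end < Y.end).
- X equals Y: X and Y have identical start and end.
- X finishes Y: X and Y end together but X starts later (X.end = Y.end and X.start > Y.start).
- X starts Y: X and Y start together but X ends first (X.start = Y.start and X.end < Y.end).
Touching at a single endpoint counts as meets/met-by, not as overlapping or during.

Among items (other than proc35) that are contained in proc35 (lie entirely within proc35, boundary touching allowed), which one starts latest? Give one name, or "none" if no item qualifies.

none

Target proc35 = [October 14, October 22].
proc36 [October 4, October 16] → overlaps → excluded.
proc37 [October 14, October 24] → started-by → excluded.
proc38 [October 17, October 23] → overlapped-by → excluded.
proc39 [October 15, October 28] → overlapped-by → excluded.
proc40 [October 5, October 17] → overlaps → excluded.
proc41 [October 3, October 8] → before → excluded.
proc42 [October 25, October 28] → after → excluded.
proc43 [October 1, October 11] → before → excluded.
proc44 [October 12, October 13] → before → excluded.
proc45 [October 8, October 9] → before → excluded.
proc46 [October 19, October 24] → overlapped-by → excluded.
No candidates → none.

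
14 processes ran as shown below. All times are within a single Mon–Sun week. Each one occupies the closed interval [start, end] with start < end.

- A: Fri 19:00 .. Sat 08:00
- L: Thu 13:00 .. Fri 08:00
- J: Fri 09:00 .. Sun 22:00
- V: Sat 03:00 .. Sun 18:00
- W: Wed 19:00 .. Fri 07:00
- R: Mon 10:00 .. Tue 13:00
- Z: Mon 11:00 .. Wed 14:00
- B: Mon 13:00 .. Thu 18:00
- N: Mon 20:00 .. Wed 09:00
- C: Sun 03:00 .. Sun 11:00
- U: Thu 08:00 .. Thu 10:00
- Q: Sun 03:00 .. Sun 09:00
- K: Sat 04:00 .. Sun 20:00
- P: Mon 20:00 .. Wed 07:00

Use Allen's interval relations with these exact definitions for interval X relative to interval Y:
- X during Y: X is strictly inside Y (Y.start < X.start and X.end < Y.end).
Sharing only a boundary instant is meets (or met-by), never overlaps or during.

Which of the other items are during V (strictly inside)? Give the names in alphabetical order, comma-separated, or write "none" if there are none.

C, Q

Target V = [Sat 03:00, Sun 18:00].
A [Fri 19:00, Sat 08:00] → overlaps → no.
B [Mon 13:00, Thu 18:00] → before → no.
C [Sun 03:00, Sun 11:00] → during → yes.
J [Fri 09:00, Sun 22:00] → contains → no.
K [Sat 04:00, Sun 20:00] → overlapped-by → no.
L [Thu 13:00, Fri 08:00] → before → no.
N [Mon 20:00, Wed 09:00] → before → no.
P [Mon 20:00, Wed 07:00] → before → no.
Q [Sun 03:00, Sun 09:00] → during → yes.
R [Mon 10:00, Tue 13:00] → before → no.
U [Thu 08:00, Thu 10:00] → before → no.
W [Wed 19:00, Fri 07:00] → before → no.
Z [Mon 11:00, Wed 14:00] → before → no.
Result: C, Q.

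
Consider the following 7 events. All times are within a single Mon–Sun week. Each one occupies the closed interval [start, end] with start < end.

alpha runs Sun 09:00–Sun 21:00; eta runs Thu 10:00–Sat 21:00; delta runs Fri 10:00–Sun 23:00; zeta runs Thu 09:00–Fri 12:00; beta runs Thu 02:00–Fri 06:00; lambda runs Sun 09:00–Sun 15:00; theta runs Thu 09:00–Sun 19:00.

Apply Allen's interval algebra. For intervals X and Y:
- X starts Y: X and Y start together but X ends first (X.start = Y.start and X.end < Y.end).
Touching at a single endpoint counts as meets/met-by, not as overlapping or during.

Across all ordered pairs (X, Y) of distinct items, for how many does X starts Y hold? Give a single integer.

Checking all 42 ordered pairs for relation 'starts'; matching pairs in alphabetical order:
(lambda, alpha): lambda starts alpha ✓
(zeta, theta): zeta starts theta ✓
Count: 2.

2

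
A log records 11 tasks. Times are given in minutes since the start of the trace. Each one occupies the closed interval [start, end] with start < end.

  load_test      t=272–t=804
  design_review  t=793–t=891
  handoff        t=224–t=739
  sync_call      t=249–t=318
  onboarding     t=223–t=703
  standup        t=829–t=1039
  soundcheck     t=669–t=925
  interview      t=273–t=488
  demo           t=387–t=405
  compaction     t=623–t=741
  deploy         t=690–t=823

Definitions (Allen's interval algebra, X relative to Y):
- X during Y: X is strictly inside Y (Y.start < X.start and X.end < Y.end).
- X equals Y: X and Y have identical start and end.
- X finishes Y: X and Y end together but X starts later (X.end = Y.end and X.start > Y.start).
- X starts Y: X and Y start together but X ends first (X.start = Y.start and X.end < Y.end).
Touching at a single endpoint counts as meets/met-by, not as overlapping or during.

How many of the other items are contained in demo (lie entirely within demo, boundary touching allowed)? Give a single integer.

0

Target demo = [t=387, t=405].
compaction [t=623, t=741] → after → no.
deploy [t=690, t=823] → after → no.
design_review [t=793, t=891] → after → no.
handoff [t=224, t=739] → contains → no.
interview [t=273, t=488] → contains → no.
load_test [t=272, t=804] → contains → no.
onboarding [t=223, t=703] → contains → no.
soundcheck [t=669, t=925] → after → no.
standup [t=829, t=1039] → after → no.
sync_call [t=249, t=318] → before → no.
Total: 0.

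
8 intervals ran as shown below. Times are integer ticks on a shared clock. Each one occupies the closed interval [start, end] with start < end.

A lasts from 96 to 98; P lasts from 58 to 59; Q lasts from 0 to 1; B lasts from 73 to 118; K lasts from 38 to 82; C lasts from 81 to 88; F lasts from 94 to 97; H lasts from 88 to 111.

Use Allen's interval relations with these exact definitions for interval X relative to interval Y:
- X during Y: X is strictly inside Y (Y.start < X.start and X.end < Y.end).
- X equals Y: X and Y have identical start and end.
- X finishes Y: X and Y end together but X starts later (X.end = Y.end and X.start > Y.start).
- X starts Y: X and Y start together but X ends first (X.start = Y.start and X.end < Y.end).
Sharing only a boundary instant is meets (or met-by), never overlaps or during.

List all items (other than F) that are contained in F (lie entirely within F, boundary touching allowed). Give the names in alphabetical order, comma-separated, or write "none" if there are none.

Target F = [94, 97].
A [96, 98] → overlapped-by → no.
B [73, 118] → contains → no.
C [81, 88] → before → no.
H [88, 111] → contains → no.
K [38, 82] → before → no.
P [58, 59] → before → no.
Q [0, 1] → before → no.
Result: none.

none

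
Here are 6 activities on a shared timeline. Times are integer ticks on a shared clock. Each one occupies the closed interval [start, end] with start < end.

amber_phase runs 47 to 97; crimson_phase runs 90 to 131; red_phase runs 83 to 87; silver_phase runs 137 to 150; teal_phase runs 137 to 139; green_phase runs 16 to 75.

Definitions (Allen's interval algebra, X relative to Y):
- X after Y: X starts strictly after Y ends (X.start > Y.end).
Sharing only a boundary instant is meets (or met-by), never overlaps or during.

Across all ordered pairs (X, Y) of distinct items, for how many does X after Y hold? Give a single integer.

11

Checking all 30 ordered pairs for relation 'after'; matching pairs in alphabetical order:
(crimson_phase, green_phase): crimson_phase after green_phase ✓
(crimson_phase, red_phase): crimson_phase after red_phase ✓
(red_phase, green_phase): red_phase after green_phase ✓
(silver_phase, amber_phase): silver_phase after amber_phase ✓
(silver_phase, crimson_phase): silver_phase after crimson_phase ✓
(silver_phase, green_phase): silver_phase after green_phase ✓
(silver_phase, red_phase): silver_phase after red_phase ✓
(teal_phase, amber_phase): teal_phase after amber_phase ✓
(teal_phase, crimson_phase): teal_phase after crimson_phase ✓
(teal_phase, green_phase): teal_phase after green_phase ✓
(teal_phase, red_phase): teal_phase after red_phase ✓
Count: 11.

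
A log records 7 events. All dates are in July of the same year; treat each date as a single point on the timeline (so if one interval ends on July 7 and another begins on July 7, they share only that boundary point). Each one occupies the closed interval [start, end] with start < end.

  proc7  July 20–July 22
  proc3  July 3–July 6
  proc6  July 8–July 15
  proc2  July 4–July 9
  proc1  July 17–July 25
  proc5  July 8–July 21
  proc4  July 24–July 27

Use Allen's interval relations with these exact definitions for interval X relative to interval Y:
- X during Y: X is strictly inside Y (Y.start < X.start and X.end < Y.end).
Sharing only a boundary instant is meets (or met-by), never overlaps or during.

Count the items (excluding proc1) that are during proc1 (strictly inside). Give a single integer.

1

Target proc1 = [July 17, July 25].
proc2 [July 4, July 9] → before → no.
proc3 [July 3, July 6] → before → no.
proc4 [July 24, July 27] → overlapped-by → no.
proc5 [July 8, July 21] → overlaps → no.
proc6 [July 8, July 15] → before → no.
proc7 [July 20, July 22] → during → counts.
Total: 1.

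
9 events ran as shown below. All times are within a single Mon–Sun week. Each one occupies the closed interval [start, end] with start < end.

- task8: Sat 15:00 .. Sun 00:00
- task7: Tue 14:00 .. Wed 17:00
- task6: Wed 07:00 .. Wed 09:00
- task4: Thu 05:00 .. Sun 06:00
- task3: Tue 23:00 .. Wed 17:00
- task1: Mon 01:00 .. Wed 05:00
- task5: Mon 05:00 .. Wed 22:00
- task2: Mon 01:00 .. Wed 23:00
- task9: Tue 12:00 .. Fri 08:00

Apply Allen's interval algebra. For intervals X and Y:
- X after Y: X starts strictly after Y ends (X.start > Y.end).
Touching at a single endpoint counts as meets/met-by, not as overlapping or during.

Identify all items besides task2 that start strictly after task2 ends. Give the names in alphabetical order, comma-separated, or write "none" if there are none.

task4, task8

Target task2 = [Mon 01:00, Wed 23:00].
task1 [Mon 01:00, Wed 05:00] → starts → no.
task3 [Tue 23:00, Wed 17:00] → during → no.
task4 [Thu 05:00, Sun 06:00] → after → yes.
task5 [Mon 05:00, Wed 22:00] → during → no.
task6 [Wed 07:00, Wed 09:00] → during → no.
task7 [Tue 14:00, Wed 17:00] → during → no.
task8 [Sat 15:00, Sun 00:00] → after → yes.
task9 [Tue 12:00, Fri 08:00] → overlapped-by → no.
Result: task4, task8.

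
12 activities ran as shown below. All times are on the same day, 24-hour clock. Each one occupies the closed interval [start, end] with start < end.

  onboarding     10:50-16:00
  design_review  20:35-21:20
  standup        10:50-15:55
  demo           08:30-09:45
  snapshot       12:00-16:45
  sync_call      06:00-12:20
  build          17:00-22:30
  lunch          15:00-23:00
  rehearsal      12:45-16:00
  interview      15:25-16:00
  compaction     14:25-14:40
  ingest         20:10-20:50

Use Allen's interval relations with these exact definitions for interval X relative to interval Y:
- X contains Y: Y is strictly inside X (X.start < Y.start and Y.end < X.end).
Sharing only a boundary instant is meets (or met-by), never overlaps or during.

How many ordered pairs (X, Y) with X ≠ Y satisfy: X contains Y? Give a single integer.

Checking all 132 ordered pairs for relation 'contains'; matching pairs in alphabetical order:
(build, design_review): build contains design_review ✓
(build, ingest): build contains ingest ✓
(lunch, build): lunch contains build ✓
(lunch, design_review): lunch contains design_review ✓
(lunch, ingest): lunch contains ingest ✓
(lunch, interview): lunch contains interview ✓
(onboarding, compaction): onboarding contains compaction ✓
(rehearsal, compaction): rehearsal contains compaction ✓
(snapshot, compaction): snapshot contains compaction ✓
(snapshot, interview): snapshot contains interview ✓
(snapshot, rehearsal): snapshot contains rehearsal ✓
(standup, compaction): standup contains compaction ✓
(sync_call, demo): sync_call contains demo ✓
Count: 13.

13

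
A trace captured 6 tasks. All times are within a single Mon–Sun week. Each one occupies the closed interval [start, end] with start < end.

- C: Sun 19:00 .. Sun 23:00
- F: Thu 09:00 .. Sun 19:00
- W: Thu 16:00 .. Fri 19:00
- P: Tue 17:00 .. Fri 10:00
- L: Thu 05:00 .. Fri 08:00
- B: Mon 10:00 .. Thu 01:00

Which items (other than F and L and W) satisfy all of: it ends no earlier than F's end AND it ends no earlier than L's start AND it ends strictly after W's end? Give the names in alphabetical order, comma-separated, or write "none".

Conditions: its end is no earlier than F's end (X.end >= Sun 19:00) AND its end is no earlier than L's start (X.end >= Thu 05:00) AND its end is strictly after W's end (X.end > Fri 19:00).
B: end Thu 01:00 >= Sun 19:00? ✗; end Thu 01:00 >= Thu 05:00? ✗; end Thu 01:00 > Fri 19:00? ✗ → no.
C: end Sun 23:00 >= Sun 19:00? ✓; end Sun 23:00 >= Thu 05:00? ✓; end Sun 23:00 > Fri 19:00? ✓ → yes.
P: end Fri 10:00 >= Sun 19:00? ✗; end Fri 10:00 >= Thu 05:00? ✓; end Fri 10:00 > Fri 19:00? ✗ → no.
Result: C.

C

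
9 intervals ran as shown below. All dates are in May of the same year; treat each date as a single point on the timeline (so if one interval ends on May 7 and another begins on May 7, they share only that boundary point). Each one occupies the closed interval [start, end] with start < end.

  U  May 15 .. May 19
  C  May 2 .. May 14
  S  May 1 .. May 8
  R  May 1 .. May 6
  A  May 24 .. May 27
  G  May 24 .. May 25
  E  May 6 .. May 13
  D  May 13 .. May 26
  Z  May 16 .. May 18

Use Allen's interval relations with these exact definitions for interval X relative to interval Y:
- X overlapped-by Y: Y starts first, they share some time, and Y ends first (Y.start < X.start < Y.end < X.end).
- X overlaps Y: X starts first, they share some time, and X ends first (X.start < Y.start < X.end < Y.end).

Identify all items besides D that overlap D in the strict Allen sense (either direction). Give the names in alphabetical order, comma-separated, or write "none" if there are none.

A, C

Target D = [May 13, May 26].
A [May 24, May 27] → overlapped-by → yes.
C [May 2, May 14] → overlaps → yes.
E [May 6, May 13] → meets → no.
G [May 24, May 25] → during → no.
R [May 1, May 6] → before → no.
S [May 1, May 8] → before → no.
U [May 15, May 19] → during → no.
Z [May 16, May 18] → during → no.
Result: A, C.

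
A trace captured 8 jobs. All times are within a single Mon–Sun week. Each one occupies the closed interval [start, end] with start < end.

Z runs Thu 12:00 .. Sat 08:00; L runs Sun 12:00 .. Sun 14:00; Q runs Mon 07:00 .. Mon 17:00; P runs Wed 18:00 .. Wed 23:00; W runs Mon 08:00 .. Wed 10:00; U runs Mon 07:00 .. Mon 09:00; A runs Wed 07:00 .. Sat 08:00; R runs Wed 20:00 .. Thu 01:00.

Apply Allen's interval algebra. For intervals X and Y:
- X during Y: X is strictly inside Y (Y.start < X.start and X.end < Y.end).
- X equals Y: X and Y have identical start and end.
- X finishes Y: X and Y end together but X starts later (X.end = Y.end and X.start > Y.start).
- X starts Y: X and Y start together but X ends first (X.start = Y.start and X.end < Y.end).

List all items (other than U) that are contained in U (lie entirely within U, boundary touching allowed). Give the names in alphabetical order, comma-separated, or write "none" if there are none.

Target U = [Mon 07:00, Mon 09:00].
A [Wed 07:00, Sat 08:00] → after → no.
L [Sun 12:00, Sun 14:00] → after → no.
P [Wed 18:00, Wed 23:00] → after → no.
Q [Mon 07:00, Mon 17:00] → started-by → no.
R [Wed 20:00, Thu 01:00] → after → no.
W [Mon 08:00, Wed 10:00] → overlapped-by → no.
Z [Thu 12:00, Sat 08:00] → after → no.
Result: none.

none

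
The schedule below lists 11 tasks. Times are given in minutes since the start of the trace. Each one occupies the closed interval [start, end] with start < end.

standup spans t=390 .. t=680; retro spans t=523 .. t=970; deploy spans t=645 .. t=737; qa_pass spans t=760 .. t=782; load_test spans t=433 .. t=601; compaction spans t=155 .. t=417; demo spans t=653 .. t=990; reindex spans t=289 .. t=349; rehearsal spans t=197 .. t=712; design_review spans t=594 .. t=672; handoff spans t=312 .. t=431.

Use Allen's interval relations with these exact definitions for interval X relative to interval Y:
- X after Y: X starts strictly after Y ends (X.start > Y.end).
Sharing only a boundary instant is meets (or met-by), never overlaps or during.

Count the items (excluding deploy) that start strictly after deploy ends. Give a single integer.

Target deploy = [t=645, t=737].
compaction [t=155, t=417] → before → no.
demo [t=653, t=990] → overlapped-by → no.
design_review [t=594, t=672] → overlaps → no.
handoff [t=312, t=431] → before → no.
load_test [t=433, t=601] → before → no.
qa_pass [t=760, t=782] → after → counts.
rehearsal [t=197, t=712] → overlaps → no.
reindex [t=289, t=349] → before → no.
retro [t=523, t=970] → contains → no.
standup [t=390, t=680] → overlaps → no.
Total: 1.

1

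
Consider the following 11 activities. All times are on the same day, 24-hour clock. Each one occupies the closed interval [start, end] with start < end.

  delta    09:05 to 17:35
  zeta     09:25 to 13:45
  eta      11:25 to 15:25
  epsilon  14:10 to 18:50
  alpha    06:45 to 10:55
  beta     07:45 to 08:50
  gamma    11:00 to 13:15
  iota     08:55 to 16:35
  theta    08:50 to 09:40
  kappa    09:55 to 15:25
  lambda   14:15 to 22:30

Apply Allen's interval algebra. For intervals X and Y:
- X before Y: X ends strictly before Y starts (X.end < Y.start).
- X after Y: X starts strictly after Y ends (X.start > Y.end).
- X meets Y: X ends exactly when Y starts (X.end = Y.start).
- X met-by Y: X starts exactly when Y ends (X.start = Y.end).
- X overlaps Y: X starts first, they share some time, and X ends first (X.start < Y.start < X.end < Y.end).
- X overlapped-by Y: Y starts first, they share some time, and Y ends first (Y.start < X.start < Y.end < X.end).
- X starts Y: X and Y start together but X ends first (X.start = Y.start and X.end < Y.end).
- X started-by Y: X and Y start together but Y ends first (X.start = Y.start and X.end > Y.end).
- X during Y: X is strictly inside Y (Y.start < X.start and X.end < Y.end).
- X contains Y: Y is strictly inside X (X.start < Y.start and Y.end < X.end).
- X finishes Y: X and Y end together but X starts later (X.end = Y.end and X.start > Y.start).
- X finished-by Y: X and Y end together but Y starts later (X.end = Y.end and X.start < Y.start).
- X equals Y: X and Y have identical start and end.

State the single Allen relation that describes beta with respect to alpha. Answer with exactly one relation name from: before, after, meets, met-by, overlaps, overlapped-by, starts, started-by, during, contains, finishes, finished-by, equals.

beta = [07:45, 08:50]; alpha = [06:45, 10:55].
Compare endpoints: beta.start > alpha.start, beta.start < alpha.end, beta.end > alpha.start, beta.end < alpha.end.
That pattern is 'during'.

during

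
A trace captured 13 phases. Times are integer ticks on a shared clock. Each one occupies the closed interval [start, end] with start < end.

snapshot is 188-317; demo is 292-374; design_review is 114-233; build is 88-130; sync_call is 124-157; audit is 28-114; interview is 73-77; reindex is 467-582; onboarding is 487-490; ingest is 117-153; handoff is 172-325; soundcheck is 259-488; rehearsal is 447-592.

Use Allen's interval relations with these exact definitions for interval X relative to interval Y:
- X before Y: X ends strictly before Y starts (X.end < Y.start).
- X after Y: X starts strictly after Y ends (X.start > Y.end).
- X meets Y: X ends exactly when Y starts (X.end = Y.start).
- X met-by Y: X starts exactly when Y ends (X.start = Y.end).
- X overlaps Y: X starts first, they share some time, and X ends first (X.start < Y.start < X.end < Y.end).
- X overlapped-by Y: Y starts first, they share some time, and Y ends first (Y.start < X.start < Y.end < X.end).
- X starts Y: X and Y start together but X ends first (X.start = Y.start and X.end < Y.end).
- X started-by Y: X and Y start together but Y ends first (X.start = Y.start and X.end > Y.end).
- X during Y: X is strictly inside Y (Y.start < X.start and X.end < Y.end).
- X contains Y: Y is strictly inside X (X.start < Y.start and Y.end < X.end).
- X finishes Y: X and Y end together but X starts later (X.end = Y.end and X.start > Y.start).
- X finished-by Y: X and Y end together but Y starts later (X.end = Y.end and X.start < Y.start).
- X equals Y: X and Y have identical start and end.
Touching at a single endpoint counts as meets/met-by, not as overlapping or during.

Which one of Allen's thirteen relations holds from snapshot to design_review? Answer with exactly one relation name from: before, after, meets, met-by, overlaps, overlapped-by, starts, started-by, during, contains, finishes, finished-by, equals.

overlapped-by

snapshot = [188, 317]; design_review = [114, 233].
Compare endpoints: snapshot.start > design_review.start, snapshot.start < design_review.end, snapshot.end > design_review.start, snapshot.end > design_review.end.
That pattern is 'overlapped-by'.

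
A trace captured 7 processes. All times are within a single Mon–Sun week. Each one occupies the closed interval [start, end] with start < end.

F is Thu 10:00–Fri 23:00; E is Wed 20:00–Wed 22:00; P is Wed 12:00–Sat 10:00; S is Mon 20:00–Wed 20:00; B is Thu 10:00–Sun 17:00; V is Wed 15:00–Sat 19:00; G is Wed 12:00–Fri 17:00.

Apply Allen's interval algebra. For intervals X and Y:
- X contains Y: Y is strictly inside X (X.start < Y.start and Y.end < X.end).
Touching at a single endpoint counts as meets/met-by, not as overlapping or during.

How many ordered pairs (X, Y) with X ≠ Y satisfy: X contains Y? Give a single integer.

5

Checking all 42 ordered pairs for relation 'contains'; matching pairs in alphabetical order:
(G, E): G contains E ✓
(P, E): P contains E ✓
(P, F): P contains F ✓
(V, E): V contains E ✓
(V, F): V contains F ✓
Count: 5.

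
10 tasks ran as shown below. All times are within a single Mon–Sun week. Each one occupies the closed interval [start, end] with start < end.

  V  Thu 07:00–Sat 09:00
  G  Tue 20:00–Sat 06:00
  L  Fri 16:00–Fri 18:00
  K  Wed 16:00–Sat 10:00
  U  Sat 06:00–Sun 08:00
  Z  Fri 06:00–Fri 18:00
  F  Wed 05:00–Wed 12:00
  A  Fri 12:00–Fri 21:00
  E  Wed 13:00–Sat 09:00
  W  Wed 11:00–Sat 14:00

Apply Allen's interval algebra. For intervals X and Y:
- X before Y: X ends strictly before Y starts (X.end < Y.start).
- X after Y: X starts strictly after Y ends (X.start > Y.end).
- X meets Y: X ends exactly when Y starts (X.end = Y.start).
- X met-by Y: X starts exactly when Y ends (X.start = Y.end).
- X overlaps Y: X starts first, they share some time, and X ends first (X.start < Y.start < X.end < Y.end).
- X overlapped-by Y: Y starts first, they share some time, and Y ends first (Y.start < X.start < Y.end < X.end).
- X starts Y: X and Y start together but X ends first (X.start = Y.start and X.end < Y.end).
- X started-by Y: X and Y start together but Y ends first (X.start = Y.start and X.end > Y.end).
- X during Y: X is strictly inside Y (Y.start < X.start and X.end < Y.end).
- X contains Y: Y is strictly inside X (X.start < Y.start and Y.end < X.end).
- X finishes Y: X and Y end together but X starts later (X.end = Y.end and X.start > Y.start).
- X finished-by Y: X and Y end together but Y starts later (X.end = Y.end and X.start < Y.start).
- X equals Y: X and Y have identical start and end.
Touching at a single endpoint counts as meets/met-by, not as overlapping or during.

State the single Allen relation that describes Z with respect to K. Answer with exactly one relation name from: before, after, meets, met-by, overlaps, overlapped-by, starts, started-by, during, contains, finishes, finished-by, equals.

Z = [Fri 06:00, Fri 18:00]; K = [Wed 16:00, Sat 10:00].
Compare endpoints: Z.start > K.start, Z.start < K.end, Z.end > K.start, Z.end < K.end.
That pattern is 'during'.

during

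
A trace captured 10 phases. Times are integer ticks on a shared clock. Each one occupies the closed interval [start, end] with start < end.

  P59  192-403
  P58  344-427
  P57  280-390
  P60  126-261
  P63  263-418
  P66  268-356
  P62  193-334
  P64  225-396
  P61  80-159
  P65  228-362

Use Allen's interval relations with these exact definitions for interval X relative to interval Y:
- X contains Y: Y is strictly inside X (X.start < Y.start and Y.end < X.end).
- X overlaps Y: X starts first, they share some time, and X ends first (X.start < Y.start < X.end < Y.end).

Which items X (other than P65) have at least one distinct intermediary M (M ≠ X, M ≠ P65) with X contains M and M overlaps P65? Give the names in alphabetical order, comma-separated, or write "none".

Target P65 = [228, 362].
Intermediaries M with M overlaps P65: P60, P62.
Via P60 — items with X contains P60: none.
Via P62 — items with X contains P62: P59.
Union: P59.

P59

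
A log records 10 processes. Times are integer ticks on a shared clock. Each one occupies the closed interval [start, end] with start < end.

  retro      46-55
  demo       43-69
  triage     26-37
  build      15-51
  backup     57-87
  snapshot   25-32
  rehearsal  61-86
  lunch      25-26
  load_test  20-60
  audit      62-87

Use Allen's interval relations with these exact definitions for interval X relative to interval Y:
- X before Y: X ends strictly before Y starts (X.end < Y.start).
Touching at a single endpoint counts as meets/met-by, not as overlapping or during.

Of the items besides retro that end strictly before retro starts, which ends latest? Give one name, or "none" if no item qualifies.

Target retro = [46, 55].
audit [62, 87] → after → excluded.
backup [57, 87] → after → excluded.
build [15, 51] → overlaps → excluded.
demo [43, 69] → contains → excluded.
load_test [20, 60] → contains → excluded.
lunch [25, 26] → before → candidate.
rehearsal [61, 86] → after → excluded.
snapshot [25, 32] → before → candidate.
triage [26, 37] → before → candidate.
Among candidates, latest end is 37 → triage.

triage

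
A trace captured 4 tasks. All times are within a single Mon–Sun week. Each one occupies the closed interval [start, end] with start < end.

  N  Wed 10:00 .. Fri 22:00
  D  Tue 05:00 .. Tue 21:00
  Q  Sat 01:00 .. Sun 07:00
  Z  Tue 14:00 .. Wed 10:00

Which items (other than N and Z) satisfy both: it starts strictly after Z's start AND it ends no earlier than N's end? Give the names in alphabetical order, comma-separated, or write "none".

Q

Conditions: its start is strictly after Z's start (X.start > Tue 14:00) AND its end is no earlier than N's end (X.end >= Fri 22:00).
D: start Tue 05:00 > Tue 14:00? ✗; end Tue 21:00 >= Fri 22:00? ✗ → no.
Q: start Sat 01:00 > Tue 14:00? ✓; end Sun 07:00 >= Fri 22:00? ✓ → yes.
Result: Q.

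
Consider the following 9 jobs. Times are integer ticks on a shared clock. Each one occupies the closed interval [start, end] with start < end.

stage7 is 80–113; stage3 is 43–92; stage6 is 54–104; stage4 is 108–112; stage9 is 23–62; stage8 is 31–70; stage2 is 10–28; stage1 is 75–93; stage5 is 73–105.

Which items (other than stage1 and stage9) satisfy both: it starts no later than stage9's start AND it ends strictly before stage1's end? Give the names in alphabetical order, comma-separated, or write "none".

Conditions: its start is no later than stage9's start (X.start <= 23) AND its end is strictly before stage1's end (X.end < 93).
stage2: start 10 <= 23? ✓; end 28 < 93? ✓ → yes.
stage3: start 43 <= 23? ✗; end 92 < 93? ✓ → no.
stage4: start 108 <= 23? ✗; end 112 < 93? ✗ → no.
stage5: start 73 <= 23? ✗; end 105 < 93? ✗ → no.
stage6: start 54 <= 23? ✗; end 104 < 93? ✗ → no.
stage7: start 80 <= 23? ✗; end 113 < 93? ✗ → no.
stage8: start 31 <= 23? ✗; end 70 < 93? ✓ → no.
Result: stage2.

stage2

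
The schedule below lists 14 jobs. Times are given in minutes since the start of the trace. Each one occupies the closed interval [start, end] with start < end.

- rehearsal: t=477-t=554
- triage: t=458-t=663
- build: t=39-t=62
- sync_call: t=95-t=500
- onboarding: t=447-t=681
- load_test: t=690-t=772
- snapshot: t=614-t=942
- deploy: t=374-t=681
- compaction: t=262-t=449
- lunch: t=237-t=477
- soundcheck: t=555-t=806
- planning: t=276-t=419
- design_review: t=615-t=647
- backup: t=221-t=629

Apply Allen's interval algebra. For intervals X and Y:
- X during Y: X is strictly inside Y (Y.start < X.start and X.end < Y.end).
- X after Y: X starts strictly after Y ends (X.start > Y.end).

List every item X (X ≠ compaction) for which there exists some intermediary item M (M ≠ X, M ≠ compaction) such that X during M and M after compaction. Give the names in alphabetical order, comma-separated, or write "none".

design_review, load_test, rehearsal

Target compaction = [t=262, t=449].
Intermediaries M with M after compaction: design_review, load_test, rehearsal, snapshot, soundcheck, triage.
Via design_review — items with X during design_review: none.
Via load_test — items with X during load_test: none.
Via rehearsal — items with X during rehearsal: none.
Via snapshot — items with X during snapshot: design_review, load_test.
Via soundcheck — items with X during soundcheck: design_review, load_test.
Via triage — items with X during triage: design_review, rehearsal.
Union: design_review, load_test, rehearsal.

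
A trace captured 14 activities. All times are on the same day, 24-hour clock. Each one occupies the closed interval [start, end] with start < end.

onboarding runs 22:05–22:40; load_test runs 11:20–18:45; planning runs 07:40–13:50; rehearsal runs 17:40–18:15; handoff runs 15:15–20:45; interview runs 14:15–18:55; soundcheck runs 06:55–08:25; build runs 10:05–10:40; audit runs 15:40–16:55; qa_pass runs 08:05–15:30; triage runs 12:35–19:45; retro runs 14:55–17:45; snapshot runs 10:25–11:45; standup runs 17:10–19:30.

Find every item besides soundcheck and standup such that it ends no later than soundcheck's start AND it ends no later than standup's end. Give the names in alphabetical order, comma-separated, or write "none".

none

Conditions: its end is no later than soundcheck's start (X.end <= 06:55) AND its end is no later than standup's end (X.end <= 19:30).
audit: end 16:55 <= 06:55? ✗; end 16:55 <= 19:30? ✓ → no.
build: end 10:40 <= 06:55? ✗; end 10:40 <= 19:30? ✓ → no.
handoff: end 20:45 <= 06:55? ✗; end 20:45 <= 19:30? ✗ → no.
interview: end 18:55 <= 06:55? ✗; end 18:55 <= 19:30? ✓ → no.
load_test: end 18:45 <= 06:55? ✗; end 18:45 <= 19:30? ✓ → no.
onboarding: end 22:40 <= 06:55? ✗; end 22:40 <= 19:30? ✗ → no.
planning: end 13:50 <= 06:55? ✗; end 13:50 <= 19:30? ✓ → no.
qa_pass: end 15:30 <= 06:55? ✗; end 15:30 <= 19:30? ✓ → no.
rehearsal: end 18:15 <= 06:55? ✗; end 18:15 <= 19:30? ✓ → no.
retro: end 17:45 <= 06:55? ✗; end 17:45 <= 19:30? ✓ → no.
snapshot: end 11:45 <= 06:55? ✗; end 11:45 <= 19:30? ✓ → no.
triage: end 19:45 <= 06:55? ✗; end 19:45 <= 19:30? ✗ → no.
Result: none.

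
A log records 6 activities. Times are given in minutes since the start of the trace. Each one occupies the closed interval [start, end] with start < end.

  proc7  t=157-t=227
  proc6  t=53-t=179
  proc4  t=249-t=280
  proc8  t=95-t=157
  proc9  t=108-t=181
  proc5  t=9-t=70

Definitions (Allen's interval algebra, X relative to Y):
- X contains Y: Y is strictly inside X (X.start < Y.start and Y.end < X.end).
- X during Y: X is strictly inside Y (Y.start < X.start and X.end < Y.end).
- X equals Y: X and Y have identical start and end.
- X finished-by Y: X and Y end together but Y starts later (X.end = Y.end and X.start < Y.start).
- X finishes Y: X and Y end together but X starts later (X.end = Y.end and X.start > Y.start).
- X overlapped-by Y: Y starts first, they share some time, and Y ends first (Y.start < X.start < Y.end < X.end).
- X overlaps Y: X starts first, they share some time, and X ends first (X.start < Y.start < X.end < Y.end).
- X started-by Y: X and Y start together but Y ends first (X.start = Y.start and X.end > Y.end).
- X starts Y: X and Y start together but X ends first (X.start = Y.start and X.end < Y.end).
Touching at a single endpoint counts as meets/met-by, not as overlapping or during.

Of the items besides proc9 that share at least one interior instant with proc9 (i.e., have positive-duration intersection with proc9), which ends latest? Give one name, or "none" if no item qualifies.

proc7

Target proc9 = [t=108, t=181].
proc4 [t=249, t=280] → after → excluded.
proc5 [t=9, t=70] → before → excluded.
proc6 [t=53, t=179] → overlaps → candidate.
proc7 [t=157, t=227] → overlapped-by → candidate.
proc8 [t=95, t=157] → overlaps → candidate.
Among candidates, latest end is t=227 → proc7.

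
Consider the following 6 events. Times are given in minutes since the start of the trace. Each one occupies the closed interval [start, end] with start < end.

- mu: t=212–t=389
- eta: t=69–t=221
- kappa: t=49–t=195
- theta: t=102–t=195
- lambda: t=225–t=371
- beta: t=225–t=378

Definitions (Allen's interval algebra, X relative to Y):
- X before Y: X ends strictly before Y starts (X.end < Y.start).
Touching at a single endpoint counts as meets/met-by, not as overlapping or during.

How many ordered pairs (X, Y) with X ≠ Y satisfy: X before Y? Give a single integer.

8

Checking all 30 ordered pairs for relation 'before'; matching pairs in alphabetical order:
(eta, beta): eta before beta ✓
(eta, lambda): eta before lambda ✓
(kappa, beta): kappa before beta ✓
(kappa, lambda): kappa before lambda ✓
(kappa, mu): kappa before mu ✓
(theta, beta): theta before beta ✓
(theta, lambda): theta before lambda ✓
(theta, mu): theta before mu ✓
Count: 8.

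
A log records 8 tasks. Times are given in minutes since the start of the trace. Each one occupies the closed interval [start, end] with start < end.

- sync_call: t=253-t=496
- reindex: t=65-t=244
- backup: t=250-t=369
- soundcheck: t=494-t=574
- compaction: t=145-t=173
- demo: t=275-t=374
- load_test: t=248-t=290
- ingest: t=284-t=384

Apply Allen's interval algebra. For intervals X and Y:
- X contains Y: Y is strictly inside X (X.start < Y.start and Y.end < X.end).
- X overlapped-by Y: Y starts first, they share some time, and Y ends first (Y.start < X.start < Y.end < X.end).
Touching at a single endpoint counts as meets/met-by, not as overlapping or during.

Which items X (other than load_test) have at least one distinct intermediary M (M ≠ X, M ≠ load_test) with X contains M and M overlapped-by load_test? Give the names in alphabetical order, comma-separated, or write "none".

sync_call

Target load_test = [t=248, t=290].
Intermediaries M with M overlapped-by load_test: backup, demo, ingest, sync_call.
Via backup — items with X contains backup: none.
Via demo — items with X contains demo: sync_call.
Via ingest — items with X contains ingest: sync_call.
Via sync_call — items with X contains sync_call: none.
Union: sync_call.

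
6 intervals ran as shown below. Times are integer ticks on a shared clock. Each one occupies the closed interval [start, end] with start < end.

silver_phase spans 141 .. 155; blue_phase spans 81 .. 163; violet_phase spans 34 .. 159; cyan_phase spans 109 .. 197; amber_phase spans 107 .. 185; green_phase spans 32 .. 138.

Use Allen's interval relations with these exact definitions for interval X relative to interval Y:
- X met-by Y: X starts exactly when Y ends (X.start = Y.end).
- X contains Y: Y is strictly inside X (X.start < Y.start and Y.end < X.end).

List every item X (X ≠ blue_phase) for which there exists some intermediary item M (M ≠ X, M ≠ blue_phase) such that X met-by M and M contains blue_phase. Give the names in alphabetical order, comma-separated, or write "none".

none

Target blue_phase = [81, 163].
Intermediaries M with M contains blue_phase: none.
Union: none.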